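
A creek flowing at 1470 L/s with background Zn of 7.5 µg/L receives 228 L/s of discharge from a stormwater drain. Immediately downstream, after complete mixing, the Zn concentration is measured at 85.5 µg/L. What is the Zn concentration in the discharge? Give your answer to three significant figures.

Mass balance: 1470·7.500 + 228.0·Cₑ = 1698·85.50
→ Cₑ = (1698·85.50 − 1470·7.500) / 228.0 = 588.4 µg/L.

588 µg/L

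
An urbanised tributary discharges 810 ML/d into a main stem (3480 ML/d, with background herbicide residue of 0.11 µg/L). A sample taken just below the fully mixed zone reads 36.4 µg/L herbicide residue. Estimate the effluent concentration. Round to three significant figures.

192 µg/L

Mass balance: 3480·0.1100 + 810.0·Cₑ = 4290·36.40
→ Cₑ = (4290·36.40 − 3480·0.1100) / 810.0 = 192.3 µg/L.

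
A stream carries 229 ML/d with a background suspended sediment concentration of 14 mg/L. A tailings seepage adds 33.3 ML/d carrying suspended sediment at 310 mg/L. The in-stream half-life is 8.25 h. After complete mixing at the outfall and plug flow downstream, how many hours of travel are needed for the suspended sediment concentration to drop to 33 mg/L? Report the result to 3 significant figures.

5.32 h

Mass balance: C = (229.0·14.00 + 33.30·310.0) / 262.3 = 13530/262.3 = 51.58 mg/L.
Half-life 8.25 h → k = ln 2 / 8.25 = 0.08402 h⁻¹ = 2.016 d⁻¹.
51.58·exp(−k·t) = 33 → t = ln(51.58/33)/k = 19140 s = 5.315 h.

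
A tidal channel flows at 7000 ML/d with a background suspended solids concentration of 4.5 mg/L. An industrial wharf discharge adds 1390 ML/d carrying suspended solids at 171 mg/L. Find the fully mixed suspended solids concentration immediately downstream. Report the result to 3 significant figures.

After mixing, C = (7000·4.500 + 1390·171.0) / 8390 = 269200/8390 = 32.08 mg/L.

32.1 mg/L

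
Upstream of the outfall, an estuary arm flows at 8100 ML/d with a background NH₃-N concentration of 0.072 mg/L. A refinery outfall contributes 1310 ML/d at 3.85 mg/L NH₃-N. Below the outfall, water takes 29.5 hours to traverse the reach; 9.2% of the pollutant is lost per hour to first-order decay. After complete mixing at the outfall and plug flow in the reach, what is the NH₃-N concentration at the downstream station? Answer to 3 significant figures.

Flow-weighted average: C = (8100·0.07200 + 1310·3.850) / 9410 = 5627/9410 = 0.5979 mg/L.
9.2%/h lost → k = −ln(1 − 0.092) = 0.09651 h⁻¹.
Decay over the reach: 0.5979·exp(−kt) = 0.5979·0.05801 = 0.03469 mg/L.

0.0347 mg/L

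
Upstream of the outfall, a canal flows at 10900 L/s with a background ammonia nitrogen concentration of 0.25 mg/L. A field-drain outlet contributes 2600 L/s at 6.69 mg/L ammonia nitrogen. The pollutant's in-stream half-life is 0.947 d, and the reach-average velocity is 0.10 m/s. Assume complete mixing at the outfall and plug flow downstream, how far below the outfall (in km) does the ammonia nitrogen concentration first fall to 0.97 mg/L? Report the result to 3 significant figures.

Flow-weighted average: C = (10900·0.2500 + 2600·6.690) / 13500 = 20120/13500 = 1.490 mg/L.
Half-life 0.947 d → k = ln 2 / 0.947 = 0.7319 d⁻¹.
Set 1.490·exp(−k·t) = 0.97 → t = ln(1.490/0.97)/k = 50690 s = 14.08 h.
Distance = v·t = 0.10·50690 = 5069 m = 5.069 km.

5.07 km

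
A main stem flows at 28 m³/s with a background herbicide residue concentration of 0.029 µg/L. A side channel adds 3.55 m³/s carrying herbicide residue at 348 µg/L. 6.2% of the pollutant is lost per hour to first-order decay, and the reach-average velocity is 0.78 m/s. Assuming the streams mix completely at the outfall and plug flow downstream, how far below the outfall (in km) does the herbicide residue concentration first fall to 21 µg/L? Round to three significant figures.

27.4 km

Flow-weighted average: C = (28.00·0.02900 + 3.550·348.0) / 31.55 = 1236/31.55 = 39.18 µg/L.
6.2%/h lost → k = −ln(1 − 0.062) = 0.06401 h⁻¹.
Set 39.18·exp(−k·t) = 21 → t = ln(39.18/21)/k = 35080 s = 9.745 h.
Distance = v·t = 0.78·35080 = 27360 m = 27.36 km.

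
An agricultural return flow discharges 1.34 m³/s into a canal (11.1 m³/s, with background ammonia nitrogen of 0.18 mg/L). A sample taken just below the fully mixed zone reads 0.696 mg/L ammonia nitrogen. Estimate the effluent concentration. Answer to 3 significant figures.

4.97 mg/L

Mass balance: 11.10·0.1800 + 1.340·Cₑ = 12.44·0.6960
→ Cₑ = (12.44·0.6960 − 11.10·0.1800) / 1.340 = 4.970 mg/L.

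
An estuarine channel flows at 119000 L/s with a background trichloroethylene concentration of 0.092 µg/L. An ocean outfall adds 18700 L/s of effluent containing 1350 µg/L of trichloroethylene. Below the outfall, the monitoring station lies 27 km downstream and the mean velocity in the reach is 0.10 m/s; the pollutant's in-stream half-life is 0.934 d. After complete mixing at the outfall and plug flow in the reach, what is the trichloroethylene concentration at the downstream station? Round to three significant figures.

18.0 µg/L

Mixed concentration C = ΣQC/ΣQ = (119000·0.09200 + 18700·1350) / 137700 = 25260000/137700 = 183.4 µg/L.
Travel time t = 27·1000 / 0.10 = 270000 s = 75.00 h.
Half-life 0.934 d → k = ln 2 / 0.934 = 0.7421 d⁻¹.
First-order decay: C = 183.4·exp(−k·t) = 183.4·0.09836 = 18.04 µg/L.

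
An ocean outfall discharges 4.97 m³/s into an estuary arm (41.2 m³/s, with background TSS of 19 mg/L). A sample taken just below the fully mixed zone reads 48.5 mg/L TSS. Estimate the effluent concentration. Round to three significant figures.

293 mg/L

Mass balance: 41.20·19.00 + 4.970·Cₑ = 46.17·48.50
→ Cₑ = (46.17·48.50 − 41.20·19.00) / 4.970 = 293.0 mg/L.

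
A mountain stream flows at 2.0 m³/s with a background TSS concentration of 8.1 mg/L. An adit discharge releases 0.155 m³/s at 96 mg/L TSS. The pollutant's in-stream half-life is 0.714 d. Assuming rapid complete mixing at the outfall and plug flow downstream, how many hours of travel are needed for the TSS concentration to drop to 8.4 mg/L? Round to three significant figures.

13.4 h

Conservation of mass: C = (2.000·8.100 + 0.1550·96.00) / 2.155 = 31.08/2.155 = 14.42 mg/L.
Half-life 0.714 d → k = ln 2 / 0.714 = 0.9708 d⁻¹.
14.42·exp(−k·t) = 8.4 → t = ln(14.42/8.4)/k = 48110 s = 13.36 h.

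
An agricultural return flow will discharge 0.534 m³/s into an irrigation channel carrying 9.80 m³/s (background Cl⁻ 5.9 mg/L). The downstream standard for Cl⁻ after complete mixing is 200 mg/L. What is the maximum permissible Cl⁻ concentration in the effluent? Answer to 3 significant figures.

At the limit, (Qr·Cr + Qe·Cₑ)/(Qr + Qe) = 200:
Cₑ = (10.33·200 − 9.800·5.900) / 0.5340 = 3762 mg/L.

3760 mg/L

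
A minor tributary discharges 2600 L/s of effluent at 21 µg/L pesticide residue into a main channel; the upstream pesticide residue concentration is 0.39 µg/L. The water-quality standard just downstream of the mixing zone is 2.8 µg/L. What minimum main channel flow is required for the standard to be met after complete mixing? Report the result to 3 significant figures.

Set C_mix = 2.8: (Q·0.3900 + 2600·21.00) / (Q + 2600) = 2.8
→ Q = 2600·(21.00 − 2.8)/(2.8 − 0.3900) = 19630 L/s.

19600 L/s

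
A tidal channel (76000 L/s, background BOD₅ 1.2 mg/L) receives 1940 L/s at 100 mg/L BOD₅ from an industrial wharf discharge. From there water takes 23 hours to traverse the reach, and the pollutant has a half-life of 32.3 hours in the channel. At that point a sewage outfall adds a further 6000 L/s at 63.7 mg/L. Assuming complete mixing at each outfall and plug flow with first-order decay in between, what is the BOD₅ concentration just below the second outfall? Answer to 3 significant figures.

6.63 mg/L

Flow-weighted average: C = (76000·1.200 + 1940·100.0) / 77940 = 285200/77940 = 3.659 mg/L; combined flow 77940 L/s.
Half-life 32.3 h → k = ln 2 / 32.3 = 0.02146 h⁻¹ = 0.5150 d⁻¹.
First-order decay: C = 3.659·exp(−k·t) = 3.659·0.6104 = 2.234 mg/L.
Second outfall: C = (77940·2.234 + 6000·63.70)/83940 = 6.627 mg/L.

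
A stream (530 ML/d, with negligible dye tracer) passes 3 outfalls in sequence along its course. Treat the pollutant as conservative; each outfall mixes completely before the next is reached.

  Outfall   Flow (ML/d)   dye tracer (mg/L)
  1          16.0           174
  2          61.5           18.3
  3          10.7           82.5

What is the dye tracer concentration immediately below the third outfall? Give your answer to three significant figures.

Outfall 1: combined Q = 546.0 ML/d; C = (530.0·0 + 16.00·174.0)/546.0 = 5.099 mg/L.
Outfall 2: combined Q = 607.5 ML/d; C = (546.0·5.099 + 61.50·18.30)/607.5 = 6.435 mg/L.
Outfall 3: combined Q = 618.2 ML/d; C = (607.5·6.435 + 10.70·82.50)/618.2 = 7.752 mg/L.

7.75 mg/L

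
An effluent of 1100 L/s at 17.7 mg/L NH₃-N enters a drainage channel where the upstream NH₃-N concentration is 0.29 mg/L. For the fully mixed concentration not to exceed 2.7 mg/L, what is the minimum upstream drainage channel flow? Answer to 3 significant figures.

Set C_mix = 2.7: (Q·0.2900 + 1100·17.70) / (Q + 1100) = 2.7
→ Q = 1100·(17.70 − 2.7)/(2.7 − 0.2900) = 6846 L/s.

6850 L/s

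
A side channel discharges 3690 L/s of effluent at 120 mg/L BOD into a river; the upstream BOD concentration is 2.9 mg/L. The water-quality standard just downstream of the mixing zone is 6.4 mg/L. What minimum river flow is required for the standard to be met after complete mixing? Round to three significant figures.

120000 L/s

Set C_mix = 6.4: (Q·2.900 + 3690·120.0) / (Q + 3690) = 6.4
→ Q = 3690·(120.0 − 6.4)/(6.4 − 2.900) = 119800 L/s.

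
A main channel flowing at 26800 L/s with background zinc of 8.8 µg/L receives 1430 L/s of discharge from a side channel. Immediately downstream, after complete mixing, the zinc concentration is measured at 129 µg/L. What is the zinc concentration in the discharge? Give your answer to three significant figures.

2380 µg/L

Mass balance: 26800·8.800 + 1430·Cₑ = 28230·129.0
→ Cₑ = (28230·129.0 − 26800·8.800) / 1430 = 2382 µg/L.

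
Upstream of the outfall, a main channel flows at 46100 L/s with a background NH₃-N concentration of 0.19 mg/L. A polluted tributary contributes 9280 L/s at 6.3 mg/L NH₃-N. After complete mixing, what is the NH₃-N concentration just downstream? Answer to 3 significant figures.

Flow-weighted average: C = (46100·0.1900 + 9280·6.300) / 55380 = 67220/55380 = 1.214 mg/L.

1.21 mg/L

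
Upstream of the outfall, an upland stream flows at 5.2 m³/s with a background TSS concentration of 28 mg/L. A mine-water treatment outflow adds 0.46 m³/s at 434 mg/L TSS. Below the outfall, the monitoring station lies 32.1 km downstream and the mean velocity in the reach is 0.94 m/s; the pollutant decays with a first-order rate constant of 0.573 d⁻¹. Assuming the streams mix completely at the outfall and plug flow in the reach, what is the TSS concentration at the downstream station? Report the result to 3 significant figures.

48.6 mg/L

Flow-weighted average: C = (5.200·28.00 + 0.4600·434.0) / 5.660 = 345.2/5.660 = 61.00 mg/L.
Travel time t = 32.1·1000 / 0.94 = 34150 s = 9.486 h.
Decay over the reach: 61.00·exp(−kt) = 61.00·0.7973 = 48.63 mg/L.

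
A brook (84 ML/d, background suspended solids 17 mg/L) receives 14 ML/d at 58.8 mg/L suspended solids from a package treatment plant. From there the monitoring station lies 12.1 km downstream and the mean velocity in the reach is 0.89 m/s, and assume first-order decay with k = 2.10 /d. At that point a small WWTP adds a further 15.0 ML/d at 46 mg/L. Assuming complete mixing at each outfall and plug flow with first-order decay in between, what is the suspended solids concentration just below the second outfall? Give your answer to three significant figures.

20.4 mg/L

Conservation of mass: C = (84.00·17.00 + 14.00·58.80) / 98.00 = 2251/98.00 = 22.97 mg/L; combined flow 98.00 ML/d.
Travel time t = 12.1·1000 / 0.89 = 13600 s = 3.777 h.
After decay, C = 22.97 × e^(−kt) = 22.97 × 0.7186 = 16.51 mg/L.
At the second outfall, C = (98.00·16.51 + 15.00·46.00) / (98.00 + 15.00) = 20.42 mg/L.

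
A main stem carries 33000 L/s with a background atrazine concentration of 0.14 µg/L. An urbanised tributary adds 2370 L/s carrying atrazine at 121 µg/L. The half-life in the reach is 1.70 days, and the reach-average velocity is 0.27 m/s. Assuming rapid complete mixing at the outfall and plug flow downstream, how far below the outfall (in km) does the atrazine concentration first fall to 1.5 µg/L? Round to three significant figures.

Mass balance: C = (33000·0.1400 + 2370·121.0) / 35370 = 291400/35370 = 8.238 µg/L.
Half-life 1.70 d → k = ln 2 / 1.70 = 0.4077 d⁻¹.
Set 8.238·exp(−k·t) = 1.5 → t = ln(8.238/1.5)/k = 360900 s = 100.3 h.
Distance = v·t = 0.27·360900 = 97450 m = 97.45 km.

97.5 km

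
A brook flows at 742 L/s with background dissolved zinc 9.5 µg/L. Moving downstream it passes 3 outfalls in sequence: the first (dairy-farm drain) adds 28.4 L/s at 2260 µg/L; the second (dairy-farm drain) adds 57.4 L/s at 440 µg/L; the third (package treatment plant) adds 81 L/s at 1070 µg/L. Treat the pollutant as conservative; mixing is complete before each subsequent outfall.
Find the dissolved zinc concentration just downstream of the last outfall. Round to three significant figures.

202 µg/L

Below outfall 1: Q → 770.4 L/s, C = (742.0·9.500 + 28.40·2260)/770.4 = 92.46 µg/L.
Below outfall 2: Q → 827.8 L/s, C = (770.4·92.46 + 57.40·440.0)/827.8 = 116.6 µg/L.
Below outfall 3: Q → 908.8 L/s, C = (827.8·116.6 + 81.00·1070)/908.8 = 201.5 µg/L.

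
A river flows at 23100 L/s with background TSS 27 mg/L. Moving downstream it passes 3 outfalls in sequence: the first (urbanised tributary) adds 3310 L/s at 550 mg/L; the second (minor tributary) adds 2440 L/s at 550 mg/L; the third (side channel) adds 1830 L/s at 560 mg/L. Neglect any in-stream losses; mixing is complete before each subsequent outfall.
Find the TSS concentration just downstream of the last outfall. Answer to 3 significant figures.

157 mg/L

Outfall 1: combined Q = 26410 L/s; C = (23100·27.00 + 3310·550.0)/26410 = 92.55 mg/L.
Outfall 2: combined Q = 28850 L/s; C = (26410·92.55 + 2440·550.0)/28850 = 131.2 mg/L.
Outfall 3: combined Q = 30680 L/s; C = (28850·131.2 + 1830·560.0)/30680 = 156.8 mg/L.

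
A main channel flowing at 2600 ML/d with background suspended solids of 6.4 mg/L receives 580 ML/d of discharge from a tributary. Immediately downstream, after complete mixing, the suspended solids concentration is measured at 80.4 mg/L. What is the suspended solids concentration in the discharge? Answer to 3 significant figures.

Mass balance: 2600·6.400 + 580.0·Cₑ = 3180·80.40
→ Cₑ = (3180·80.40 − 2600·6.400) / 580.0 = 412.1 mg/L.

412 mg/L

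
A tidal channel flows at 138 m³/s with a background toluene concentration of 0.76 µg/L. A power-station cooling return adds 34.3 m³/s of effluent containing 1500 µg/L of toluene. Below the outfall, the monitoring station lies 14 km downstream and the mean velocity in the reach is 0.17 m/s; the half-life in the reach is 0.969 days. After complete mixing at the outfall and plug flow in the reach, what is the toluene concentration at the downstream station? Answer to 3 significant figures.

151 µg/L

Conservation of mass: C = (138.0·0.7600 + 34.30·1500) / 172.3 = 51550/172.3 = 299.2 µg/L.
Travel time t = 14·1000 / 0.17 = 82350 s = 22.88 h.
Half-life 0.969 d → k = ln 2 / 0.969 = 0.7153 d⁻¹.
First-order decay: C = 299.2·exp(−k·t) = 299.2·0.5057 = 151.3 µg/L.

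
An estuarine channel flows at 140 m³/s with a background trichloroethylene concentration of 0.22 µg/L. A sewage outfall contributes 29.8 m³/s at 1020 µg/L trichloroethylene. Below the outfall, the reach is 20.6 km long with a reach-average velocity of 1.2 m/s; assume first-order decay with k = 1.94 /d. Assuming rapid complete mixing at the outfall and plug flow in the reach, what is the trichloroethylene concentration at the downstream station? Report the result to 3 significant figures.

122 µg/L

Conservation of mass: C = (140.0·0.2200 + 29.80·1020) / 169.8 = 30430/169.8 = 179.2 µg/L.
Travel time t = 20.6·1000 / 1.2 = 17170 s = 4.769 h.
After decay, C = 179.2 × e^(−kt) = 179.2 × 0.6801 = 121.9 µg/L.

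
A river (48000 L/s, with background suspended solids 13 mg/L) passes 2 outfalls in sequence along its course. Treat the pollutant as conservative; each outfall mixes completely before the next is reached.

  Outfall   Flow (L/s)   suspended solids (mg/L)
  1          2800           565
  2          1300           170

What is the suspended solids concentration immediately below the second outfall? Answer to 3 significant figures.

Below outfall 1: Q → 50800 L/s, C = (48000·13.00 + 2800·565.0)/50800 = 43.43 mg/L.
Below outfall 2: Q → 52100 L/s, C = (50800·43.43 + 1300·170.0)/52100 = 46.58 mg/L.

46.6 mg/L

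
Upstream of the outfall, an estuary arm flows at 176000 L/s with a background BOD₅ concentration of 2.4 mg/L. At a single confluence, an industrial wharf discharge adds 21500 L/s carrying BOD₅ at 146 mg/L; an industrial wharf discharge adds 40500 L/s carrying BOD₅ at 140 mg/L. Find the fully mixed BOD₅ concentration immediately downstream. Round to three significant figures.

Flow-weighted average: C = (176000·2.400 + 21500·146.0 + 40500·140.0) / 238000 = 9231000/238000 = 38.79 mg/L.

38.8 mg/L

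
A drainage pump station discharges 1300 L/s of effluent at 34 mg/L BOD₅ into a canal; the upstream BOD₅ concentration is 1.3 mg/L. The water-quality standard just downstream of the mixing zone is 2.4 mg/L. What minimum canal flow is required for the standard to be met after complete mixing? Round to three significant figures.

37300 L/s

Set C_mix = 2.4: (Q·1.300 + 1300·34.00) / (Q + 1300) = 2.4
→ Q = 1300·(34.00 − 2.4)/(2.4 − 1.300) = 37350 L/s.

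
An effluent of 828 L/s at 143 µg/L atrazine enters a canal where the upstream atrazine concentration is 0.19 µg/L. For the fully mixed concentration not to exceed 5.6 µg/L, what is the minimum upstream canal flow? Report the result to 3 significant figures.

21000 L/s

Set C_mix = 5.6: (Q·0.1900 + 828.0·143.0) / (Q + 828.0) = 5.6
→ Q = 828.0·(143.0 − 5.6)/(5.6 − 0.1900) = 21030 L/s.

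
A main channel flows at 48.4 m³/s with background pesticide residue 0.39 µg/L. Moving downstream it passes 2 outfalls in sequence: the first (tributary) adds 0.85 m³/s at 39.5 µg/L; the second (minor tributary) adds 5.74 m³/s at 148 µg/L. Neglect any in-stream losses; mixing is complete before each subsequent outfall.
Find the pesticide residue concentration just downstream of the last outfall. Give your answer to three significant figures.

16.4 µg/L

Outfall 1: combined Q = 49.25 m³/s; C = (48.40·0.3900 + 0.8500·39.50)/49.25 = 1.065 µg/L.
Outfall 2: combined Q = 54.99 m³/s; C = (49.25·1.065 + 5.740·148.0)/54.99 = 16.40 µg/L.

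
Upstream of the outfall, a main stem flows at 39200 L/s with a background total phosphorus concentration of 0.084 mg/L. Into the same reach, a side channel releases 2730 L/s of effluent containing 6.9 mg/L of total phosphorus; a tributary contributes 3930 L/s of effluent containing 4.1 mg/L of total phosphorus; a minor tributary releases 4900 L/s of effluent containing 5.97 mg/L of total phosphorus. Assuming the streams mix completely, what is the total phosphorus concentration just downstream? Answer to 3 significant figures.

Flow-weighted average: C = (39200·0.08400 + 2730·6.900 + 3930·4.100 + 4900·5.970) / 50760 = 67500/50760 = 1.330 mg/L.

1.33 mg/L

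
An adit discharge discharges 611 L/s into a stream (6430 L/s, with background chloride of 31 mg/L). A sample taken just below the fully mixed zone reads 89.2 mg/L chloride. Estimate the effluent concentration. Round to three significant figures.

702 mg/L

Mass balance: 6430·31.00 + 611.0·Cₑ = 7041·89.20
→ Cₑ = (7041·89.20 − 6430·31.00) / 611.0 = 701.7 mg/L.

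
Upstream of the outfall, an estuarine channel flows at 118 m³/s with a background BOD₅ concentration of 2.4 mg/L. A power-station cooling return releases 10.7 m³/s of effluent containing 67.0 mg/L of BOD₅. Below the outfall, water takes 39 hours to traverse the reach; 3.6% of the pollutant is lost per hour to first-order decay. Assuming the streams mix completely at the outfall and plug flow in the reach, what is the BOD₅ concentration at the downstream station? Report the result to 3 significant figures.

Mass balance: C = (118.0·2.400 + 10.70·67.00) / 128.7 = 1000/128.7 = 7.771 mg/L.
3.6%/h lost → k = −ln(1 − 0.036) = 0.03666 h⁻¹.
First-order decay: C = 7.771·exp(−k·t) = 7.771·0.2393 = 1.860 mg/L.

1.86 mg/L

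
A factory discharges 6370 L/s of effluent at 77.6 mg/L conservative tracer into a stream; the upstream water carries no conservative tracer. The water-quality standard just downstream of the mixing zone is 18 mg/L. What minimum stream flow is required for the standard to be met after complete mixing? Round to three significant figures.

Set C_mix = 18: (Q·0 + 6370·77.60) / (Q + 6370) = 18
→ Q = 6370·(77.60 − 18)/(18 − 0) = 21090 L/s.

21100 L/s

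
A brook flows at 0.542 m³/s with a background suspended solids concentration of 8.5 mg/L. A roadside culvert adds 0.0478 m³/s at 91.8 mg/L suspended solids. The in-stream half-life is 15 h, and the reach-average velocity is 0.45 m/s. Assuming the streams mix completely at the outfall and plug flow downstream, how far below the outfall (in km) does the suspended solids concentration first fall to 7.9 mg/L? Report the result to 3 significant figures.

Flow-weighted average: C = (0.5420·8.500 + 0.04780·91.80) / 0.5898 = 8.995/0.5898 = 15.25 mg/L.
Half-life 15 h → k = ln 2 / 15 = 0.04621 h⁻¹ = 1.109 d⁻¹.
Set 15.25·exp(−k·t) = 7.9 → t = ln(15.25/7.9)/k = 51240 s = 14.23 h.
Distance = v·t = 0.45·51240 = 23060 m = 23.06 km.

23.1 km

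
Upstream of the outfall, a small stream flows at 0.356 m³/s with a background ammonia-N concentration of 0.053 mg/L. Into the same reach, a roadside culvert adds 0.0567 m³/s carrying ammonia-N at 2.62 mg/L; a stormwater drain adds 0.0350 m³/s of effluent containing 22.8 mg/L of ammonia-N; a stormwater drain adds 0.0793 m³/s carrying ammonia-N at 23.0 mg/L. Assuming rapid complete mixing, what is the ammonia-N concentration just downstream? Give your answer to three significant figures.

Mass balance: C = (0.3560·0.05300 + 0.05670·2.620 + 0.03500·22.80 + 0.07930·23.00) / 0.5270 = 2.789/0.5270 = 5.293 mg/L.

5.29 mg/L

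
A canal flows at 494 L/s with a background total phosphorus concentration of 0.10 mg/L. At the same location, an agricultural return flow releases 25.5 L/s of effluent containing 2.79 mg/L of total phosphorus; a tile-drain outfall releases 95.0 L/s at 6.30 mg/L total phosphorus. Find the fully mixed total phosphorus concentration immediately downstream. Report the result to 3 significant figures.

1.17 mg/L

Flow-weighted average: C = (494.0·0.1000 + 25.50·2.790 + 95.00·6.300) / 614.5 = 719.0/614.5 = 1.170 mg/L.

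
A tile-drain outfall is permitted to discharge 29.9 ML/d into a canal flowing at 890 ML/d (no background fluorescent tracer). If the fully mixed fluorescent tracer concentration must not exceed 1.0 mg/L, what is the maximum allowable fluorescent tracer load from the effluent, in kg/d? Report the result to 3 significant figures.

920 kg/d

Mass balance at the limit: 890.0·0 + 29.90·Cₑ = 919.9·1.0 → Cₑ = 30.77 mg/L.
29.90 ML/d = 0.3461 m³/s. Load = 0.3461 m³/s × 30.77 g/m³ × 86 400 s/d = 919.9 kg/d.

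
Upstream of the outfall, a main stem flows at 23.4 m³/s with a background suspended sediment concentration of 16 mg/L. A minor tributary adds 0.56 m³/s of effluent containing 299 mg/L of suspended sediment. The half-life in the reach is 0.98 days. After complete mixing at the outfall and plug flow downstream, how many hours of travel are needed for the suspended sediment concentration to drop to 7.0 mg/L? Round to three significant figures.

Mass balance: C = (23.40·16.00 + 0.5600·299.0) / 23.96 = 541.8/23.96 = 22.61 mg/L.
Half-life 0.98 d → k = ln 2 / 0.98 = 0.7073 d⁻¹.
22.61·exp(−k·t) = 7.0 → t = ln(22.61/7.0)/k = 143200 s = 39.79 h.

39.8 h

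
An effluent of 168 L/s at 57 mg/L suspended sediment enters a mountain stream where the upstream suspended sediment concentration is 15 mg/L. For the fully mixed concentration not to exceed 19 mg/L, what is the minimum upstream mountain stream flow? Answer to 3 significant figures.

1600 L/s

Set C_mix = 19: (Q·15.00 + 168.0·57.00) / (Q + 168.0) = 19
→ Q = 168.0·(57.00 − 19)/(19 − 15.00) = 1596 L/s.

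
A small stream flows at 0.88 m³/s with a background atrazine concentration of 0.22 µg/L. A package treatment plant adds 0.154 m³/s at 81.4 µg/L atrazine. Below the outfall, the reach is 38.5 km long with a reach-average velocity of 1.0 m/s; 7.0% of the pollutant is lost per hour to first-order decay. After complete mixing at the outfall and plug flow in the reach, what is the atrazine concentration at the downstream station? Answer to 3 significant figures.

5.67 µg/L

After mixing, C = (0.8800·0.2200 + 0.1540·81.40) / 1.034 = 12.73/1.034 = 12.31 µg/L.
Travel time t = 38.5·1000 / 1.0 = 38500 s = 10.69 h.
7.0%/h lost → k = −ln(1 − 0.07) = 0.07257 h⁻¹.
Decay over the reach: 12.31·exp(−kt) = 12.31·0.4602 = 5.665 µg/L.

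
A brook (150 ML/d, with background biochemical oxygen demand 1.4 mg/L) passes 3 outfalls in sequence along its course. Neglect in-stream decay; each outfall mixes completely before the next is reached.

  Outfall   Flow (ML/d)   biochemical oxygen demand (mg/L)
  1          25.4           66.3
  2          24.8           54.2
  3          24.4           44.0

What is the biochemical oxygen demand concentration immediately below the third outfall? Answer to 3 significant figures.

19.2 mg/L

Outfall 1: combined Q = 175.4 ML/d; C = (150.0·1.400 + 25.40·66.30)/175.4 = 10.80 mg/L.
Outfall 2: combined Q = 200.2 ML/d; C = (175.4·10.80 + 24.80·54.20)/200.2 = 16.17 mg/L.
Outfall 3: combined Q = 224.6 ML/d; C = (200.2·16.17 + 24.40·44.00)/224.6 = 19.20 mg/L.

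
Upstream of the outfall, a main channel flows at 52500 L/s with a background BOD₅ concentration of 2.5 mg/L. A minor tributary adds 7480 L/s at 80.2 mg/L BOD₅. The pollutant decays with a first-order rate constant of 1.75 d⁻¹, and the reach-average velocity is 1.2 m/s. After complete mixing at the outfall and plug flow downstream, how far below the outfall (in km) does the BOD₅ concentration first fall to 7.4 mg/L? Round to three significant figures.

29.6 km

After mixing, C = (52500·2.500 + 7480·80.20) / 59980 = 731100/59980 = 12.19 mg/L.
Set 12.19·exp(−k·t) = 7.4 → t = ln(12.19/7.4)/k = 24640 s = 6.845 h.
Distance = v·t = 1.2·24640 = 29570 m = 29.57 km.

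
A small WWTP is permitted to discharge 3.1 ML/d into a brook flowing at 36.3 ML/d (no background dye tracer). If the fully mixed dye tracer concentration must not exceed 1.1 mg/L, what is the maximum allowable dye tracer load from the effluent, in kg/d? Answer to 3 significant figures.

43.3 kg/d

Mass balance at the limit: 36.30·0 + 3.100·Cₑ = 39.40·1.1 → Cₑ = 13.98 mg/L.
3.100 ML/d = 0.03588 m³/s. Load = 0.03588 m³/s × 13.98 g/m³ × 86 400 s/d = 43.34 kg/d.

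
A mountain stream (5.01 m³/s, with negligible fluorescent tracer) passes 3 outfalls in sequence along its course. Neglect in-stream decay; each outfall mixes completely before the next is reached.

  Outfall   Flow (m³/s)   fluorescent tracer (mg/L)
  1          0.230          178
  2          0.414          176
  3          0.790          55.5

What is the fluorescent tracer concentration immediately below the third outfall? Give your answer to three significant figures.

Below outfall 1: Q → 5.240 m³/s, C = (5.010·0 + 0.2300·178.0)/5.240 = 7.813 mg/L.
Below outfall 2: Q → 5.654 m³/s, C = (5.240·7.813 + 0.4140·176.0)/5.654 = 20.13 mg/L.
Below outfall 3: Q → 6.444 m³/s, C = (5.654·20.13 + 0.7900·55.50)/6.444 = 24.46 mg/L.

24.5 mg/L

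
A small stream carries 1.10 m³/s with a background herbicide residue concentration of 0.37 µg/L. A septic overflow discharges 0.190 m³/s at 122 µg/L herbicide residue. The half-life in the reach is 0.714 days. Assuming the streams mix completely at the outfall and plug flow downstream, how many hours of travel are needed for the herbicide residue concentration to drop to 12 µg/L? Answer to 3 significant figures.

10.4 h

Mass balance: C = (1.100·0.3700 + 0.1900·122.0) / 1.290 = 23.59/1.290 = 18.28 µg/L.
Half-life 0.714 d → k = ln 2 / 0.714 = 0.9708 d⁻¹.
18.28·exp(−k·t) = 12 → t = ln(18.28/12)/k = 37480 s = 10.41 h.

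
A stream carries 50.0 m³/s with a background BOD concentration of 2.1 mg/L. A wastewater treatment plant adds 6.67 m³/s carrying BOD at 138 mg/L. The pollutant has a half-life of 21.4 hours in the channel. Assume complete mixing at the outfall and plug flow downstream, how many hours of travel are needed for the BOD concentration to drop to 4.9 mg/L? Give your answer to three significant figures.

40.3 h

Mass balance: C = (50.00·2.100 + 6.670·138.0) / 56.67 = 1025/56.67 = 18.10 mg/L.
Half-life 21.4 h → k = ln 2 / 21.4 = 0.03239 h⁻¹ = 0.7774 d⁻¹.
18.10·exp(−k·t) = 4.9 → t = ln(18.10/4.9)/k = 145200 s = 40.33 h.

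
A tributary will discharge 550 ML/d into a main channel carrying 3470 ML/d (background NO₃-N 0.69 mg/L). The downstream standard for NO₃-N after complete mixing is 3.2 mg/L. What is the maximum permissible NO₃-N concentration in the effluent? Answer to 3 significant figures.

At the limit, (Qr·Cr + Qe·Cₑ)/(Qr + Qe) = 3.2:
Cₑ = (4020·3.2 − 3470·0.6900) / 550.0 = 19.04 mg/L.

19.0 mg/L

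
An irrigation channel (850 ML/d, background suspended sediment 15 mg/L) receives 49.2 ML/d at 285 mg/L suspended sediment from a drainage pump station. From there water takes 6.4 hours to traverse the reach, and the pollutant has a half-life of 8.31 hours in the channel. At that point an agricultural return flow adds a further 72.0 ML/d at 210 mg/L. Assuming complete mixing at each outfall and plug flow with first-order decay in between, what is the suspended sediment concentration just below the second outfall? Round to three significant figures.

Mixed concentration C = ΣQC/ΣQ = (850.0·15.00 + 49.20·285.0) / 899.2 = 26770/899.2 = 29.77 mg/L; combined flow 899.2 ML/d.
Half-life 8.31 h → k = ln 2 / 8.31 = 0.08341 h⁻¹ = 2.002 d⁻¹.
First-order decay: C = 29.77·exp(−k·t) = 29.77·0.5864 = 17.46 mg/L.
Second outfall: C = (899.2·17.46 + 72.00·210.0)/971.2 = 31.73 mg/L.

31.7 mg/L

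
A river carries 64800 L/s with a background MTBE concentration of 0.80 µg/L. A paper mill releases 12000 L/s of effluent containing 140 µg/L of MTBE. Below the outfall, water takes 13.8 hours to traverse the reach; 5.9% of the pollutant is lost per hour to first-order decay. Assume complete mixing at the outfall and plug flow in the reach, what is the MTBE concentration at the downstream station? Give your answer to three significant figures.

Conservation of mass: C = (64800·0.8000 + 12000·140.0) / 76800 = 1732000/76800 = 22.55 µg/L.
5.9%/h lost → k = −ln(1 − 0.059) = 0.06081 h⁻¹.
First-order decay: C = 22.55·exp(−k·t) = 22.55·0.4321 = 9.743 µg/L.

9.74 µg/L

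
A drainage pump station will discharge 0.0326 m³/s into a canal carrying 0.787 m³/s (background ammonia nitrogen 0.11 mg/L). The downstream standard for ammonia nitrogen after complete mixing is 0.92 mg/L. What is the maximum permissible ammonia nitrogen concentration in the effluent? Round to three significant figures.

20.5 mg/L

At the limit, (Qr·Cr + Qe·Cₑ)/(Qr + Qe) = 0.92:
Cₑ = (0.8196·0.92 − 0.7870·0.1100) / 0.03260 = 20.47 mg/L.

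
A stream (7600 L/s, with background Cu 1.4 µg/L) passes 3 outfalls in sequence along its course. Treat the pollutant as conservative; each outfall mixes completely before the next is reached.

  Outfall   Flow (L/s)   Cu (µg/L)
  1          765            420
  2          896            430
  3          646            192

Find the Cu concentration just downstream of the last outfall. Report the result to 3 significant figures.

84.9 µg/L

After outfall 1: Q = 7600 + 765.0 = 8365 L/s; C = (7600·1.400 + 765.0·420.0)/8365 = 39.68 µg/L.
After outfall 2: Q = 8365 + 896.0 = 9261 L/s; C = (8365·39.68 + 896.0·430.0)/9261 = 77.45 µg/L.
After outfall 3: Q = 9261 + 646.0 = 9907 L/s; C = (9261·77.45 + 646.0·192.0)/9907 = 84.91 µg/L.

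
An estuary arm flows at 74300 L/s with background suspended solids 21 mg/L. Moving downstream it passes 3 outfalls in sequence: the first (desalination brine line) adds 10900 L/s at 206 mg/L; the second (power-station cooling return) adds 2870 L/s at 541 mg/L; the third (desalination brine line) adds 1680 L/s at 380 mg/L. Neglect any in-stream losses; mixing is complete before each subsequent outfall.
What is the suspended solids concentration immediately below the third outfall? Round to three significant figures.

Below outfall 1: Q → 85200 L/s, C = (74300·21.00 + 10900·206.0)/85200 = 44.67 mg/L.
Below outfall 2: Q → 88070 L/s, C = (85200·44.67 + 2870·541.0)/88070 = 60.84 mg/L.
Below outfall 3: Q → 89750 L/s, C = (88070·60.84 + 1680·380.0)/89750 = 66.82 mg/L.

66.8 mg/L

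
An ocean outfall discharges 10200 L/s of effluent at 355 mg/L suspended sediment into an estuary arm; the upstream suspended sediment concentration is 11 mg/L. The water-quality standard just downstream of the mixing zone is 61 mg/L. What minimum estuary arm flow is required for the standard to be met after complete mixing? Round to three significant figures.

Set C_mix = 61: (Q·11.00 + 10200·355.0) / (Q + 10200) = 61
→ Q = 10200·(355.0 − 61)/(61 − 11.00) = 59980 L/s.

60000 L/s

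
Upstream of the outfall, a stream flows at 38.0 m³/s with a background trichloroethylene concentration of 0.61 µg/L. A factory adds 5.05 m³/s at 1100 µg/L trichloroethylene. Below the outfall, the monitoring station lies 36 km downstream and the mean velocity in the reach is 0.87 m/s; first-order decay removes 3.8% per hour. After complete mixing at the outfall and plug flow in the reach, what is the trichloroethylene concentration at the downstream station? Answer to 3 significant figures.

83.0 µg/L

Conservation of mass: C = (38.00·0.6100 + 5.050·1100) / 43.05 = 5578/43.05 = 129.6 µg/L.
Travel time t = 36·1000 / 0.87 = 41380 s = 11.49 h.
3.8%/h lost → k = −ln(1 − 0.038) = 0.03874 h⁻¹.
After decay, C = 129.6 × e^(−kt) = 129.6 × 0.6406 = 83.01 µg/L.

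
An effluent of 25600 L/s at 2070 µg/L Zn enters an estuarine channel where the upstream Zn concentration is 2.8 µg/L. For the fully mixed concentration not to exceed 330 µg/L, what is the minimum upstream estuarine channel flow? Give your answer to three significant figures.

136000 L/s

Set C_mix = 330: (Q·2.800 + 25600·2070) / (Q + 25600) = 330
→ Q = 25600·(2070 − 330)/(330 − 2.800) = 136100 L/s.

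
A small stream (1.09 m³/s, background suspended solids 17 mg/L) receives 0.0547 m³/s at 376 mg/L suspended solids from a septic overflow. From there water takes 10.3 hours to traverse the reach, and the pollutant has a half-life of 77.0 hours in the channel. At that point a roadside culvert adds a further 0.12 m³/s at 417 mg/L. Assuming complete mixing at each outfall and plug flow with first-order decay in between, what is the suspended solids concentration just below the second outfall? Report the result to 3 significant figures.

Mass balance: C = (1.090·17.00 + 0.05470·376.0) / 1.145 = 39.10/1.145 = 34.15 mg/L; combined flow 1.145 m³/s.
Half-life 77.0 h → k = ln 2 / 77.0 = 0.009002 h⁻¹ = 0.2160 d⁻¹.
First-order decay: C = 34.15·exp(−k·t) = 34.15·0.9114 = 31.13 mg/L.
Second outfall: C = (1.145·31.13 + 0.1200·417.0)/1.265 = 67.74 mg/L.

67.7 mg/L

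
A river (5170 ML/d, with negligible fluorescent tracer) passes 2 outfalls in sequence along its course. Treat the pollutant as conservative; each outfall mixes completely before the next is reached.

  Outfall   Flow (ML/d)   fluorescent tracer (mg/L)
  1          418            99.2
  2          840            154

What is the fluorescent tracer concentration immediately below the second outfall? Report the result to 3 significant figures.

26.6 mg/L

After outfall 1: Q = 5170 + 418.0 = 5588 ML/d; C = (5170·0 + 418.0·99.20)/5588 = 7.420 mg/L.
After outfall 2: Q = 5588 + 840.0 = 6428 ML/d; C = (5588·7.420 + 840.0·154.0)/6428 = 26.58 mg/L.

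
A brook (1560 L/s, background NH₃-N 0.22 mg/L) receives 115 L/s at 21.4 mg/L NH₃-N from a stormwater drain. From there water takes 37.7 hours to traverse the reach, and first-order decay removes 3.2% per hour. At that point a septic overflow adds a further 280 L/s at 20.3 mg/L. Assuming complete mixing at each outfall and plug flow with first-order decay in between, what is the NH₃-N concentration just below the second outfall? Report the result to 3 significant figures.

Mass balance: C = (1560·0.2200 + 115.0·21.40) / 1675 = 2804/1675 = 1.674 mg/L; combined flow 1675 L/s.
3.2%/h lost → k = −ln(1 − 0.032) = 0.03252 h⁻¹.
After decay, C = 1.674 × e^(−kt) = 1.674 × 0.2934 = 0.4912 mg/L.
Second outfall: C = (1675·0.4912 + 280.0·20.30)/1955 = 3.328 mg/L.

3.33 mg/L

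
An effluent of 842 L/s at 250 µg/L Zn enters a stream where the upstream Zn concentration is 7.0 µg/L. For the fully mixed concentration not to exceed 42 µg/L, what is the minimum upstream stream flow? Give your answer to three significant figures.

Set C_mix = 42: (Q·7.000 + 842.0·250.0) / (Q + 842.0) = 42
→ Q = 842.0·(250.0 − 42)/(42 − 7.000) = 5004 L/s.

5000 L/s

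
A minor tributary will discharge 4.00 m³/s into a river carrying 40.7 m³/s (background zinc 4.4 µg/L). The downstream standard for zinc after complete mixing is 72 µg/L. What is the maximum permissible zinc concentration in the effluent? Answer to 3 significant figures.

760 µg/L

At the limit, (Qr·Cr + Qe·Cₑ)/(Qr + Qe) = 72:
Cₑ = (44.70·72 − 40.70·4.400) / 4.000 = 759.8 µg/L.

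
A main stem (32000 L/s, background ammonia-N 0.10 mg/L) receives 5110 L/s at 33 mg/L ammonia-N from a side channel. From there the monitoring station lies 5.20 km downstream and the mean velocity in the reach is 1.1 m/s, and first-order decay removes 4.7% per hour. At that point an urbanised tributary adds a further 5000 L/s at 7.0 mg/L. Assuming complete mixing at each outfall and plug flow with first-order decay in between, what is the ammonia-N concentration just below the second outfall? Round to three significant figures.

Flow-weighted average: C = (32000·0.1000 + 5110·33.00) / 37110 = 171800/37110 = 4.630 mg/L; combined flow 37110 L/s.
Travel time t = 5.20·1000 / 1.1 = 4727 s = 1.313 h.
4.7%/h lost → k = −ln(1 − 0.047) = 0.04814 h⁻¹.
After decay, C = 4.630 × e^(−kt) = 4.630 × 0.9387 = 4.347 mg/L.
At the second outfall, C = (37110·4.347 + 5000·7.000) / (37110 + 5000) = 4.662 mg/L.

4.66 mg/L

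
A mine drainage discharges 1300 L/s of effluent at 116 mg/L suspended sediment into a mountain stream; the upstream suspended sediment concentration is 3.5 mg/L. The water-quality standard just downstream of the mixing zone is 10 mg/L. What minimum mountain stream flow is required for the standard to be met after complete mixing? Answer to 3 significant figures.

21200 L/s

Set C_mix = 10: (Q·3.500 + 1300·116.0) / (Q + 1300) = 10
→ Q = 1300·(116.0 − 10)/(10 − 3.500) = 21200 L/s.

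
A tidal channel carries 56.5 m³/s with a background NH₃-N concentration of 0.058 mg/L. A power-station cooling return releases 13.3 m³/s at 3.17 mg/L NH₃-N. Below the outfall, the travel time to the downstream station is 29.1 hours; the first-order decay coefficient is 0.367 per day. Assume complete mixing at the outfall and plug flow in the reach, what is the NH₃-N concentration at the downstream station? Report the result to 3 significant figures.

0.417 mg/L

Conservation of mass: C = (56.50·0.05800 + 13.30·3.170) / 69.80 = 45.44/69.80 = 0.6510 mg/L.
Decay over the reach: 0.6510·exp(−kt) = 0.6510·0.6408 = 0.4172 mg/L.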